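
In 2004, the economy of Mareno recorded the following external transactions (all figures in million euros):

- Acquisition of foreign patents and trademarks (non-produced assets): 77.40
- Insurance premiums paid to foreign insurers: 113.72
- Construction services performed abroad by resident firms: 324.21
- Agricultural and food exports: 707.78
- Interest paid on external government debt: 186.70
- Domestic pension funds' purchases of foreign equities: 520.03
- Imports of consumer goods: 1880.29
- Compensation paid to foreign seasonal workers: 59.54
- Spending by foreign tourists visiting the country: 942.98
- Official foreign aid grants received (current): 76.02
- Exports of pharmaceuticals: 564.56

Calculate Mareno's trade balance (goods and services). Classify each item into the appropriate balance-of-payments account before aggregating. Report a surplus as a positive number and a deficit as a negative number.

545.52

Goods: 564.56 - 1880.29 + 707.78 = -607.95
Services: -113.72 + 942.98 + 324.21 = 1153.47
Trade balance = -607.95 + 1153.47 = 545.52
(Excluded from the trade balance — capital account: acquisition of foreign patents and trademarks (non-produced assets) 77.40; primary income: interest paid on external government debt 186.70, compensation paid to foreign seasonal workers 59.54; financial account: domestic pension funds' purchases of foreign equities 520.03; secondary income: official foreign aid grants received (current) 76.02.)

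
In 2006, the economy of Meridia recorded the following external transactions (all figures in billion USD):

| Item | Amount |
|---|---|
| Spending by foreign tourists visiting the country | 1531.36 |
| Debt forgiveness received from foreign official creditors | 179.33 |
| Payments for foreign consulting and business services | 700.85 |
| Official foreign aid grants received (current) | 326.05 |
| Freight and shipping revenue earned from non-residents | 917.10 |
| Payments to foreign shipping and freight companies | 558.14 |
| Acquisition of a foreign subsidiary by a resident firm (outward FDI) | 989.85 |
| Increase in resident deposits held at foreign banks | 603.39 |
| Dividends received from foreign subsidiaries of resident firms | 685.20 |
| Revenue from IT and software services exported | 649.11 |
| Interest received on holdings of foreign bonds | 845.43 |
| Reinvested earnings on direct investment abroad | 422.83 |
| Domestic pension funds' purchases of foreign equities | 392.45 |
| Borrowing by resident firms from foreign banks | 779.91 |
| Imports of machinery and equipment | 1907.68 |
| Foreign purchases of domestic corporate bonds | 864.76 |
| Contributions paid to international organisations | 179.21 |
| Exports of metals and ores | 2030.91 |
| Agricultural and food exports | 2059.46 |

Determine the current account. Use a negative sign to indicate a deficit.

6121.57

Goods: 2030.91 - 1907.68 + 2059.46 = 2182.69
Services: -558.14 + 917.10 + 1531.36 + 649.11 - 700.85 = 1838.58
Primary income: 685.20 + 422.83 + 845.43 = 1953.46
Secondary income: 326.05 - 179.21 = 146.84
Current account = 2182.69 + 1838.58 + 1953.46 + 146.84 = 6121.57
(Excluded from the current account — capital account: debt forgiveness received from foreign official creditors 179.33; financial account: acquisition of a foreign subsidiary by a resident firm (outward FDI) 989.85, increase in resident deposits held at foreign banks 603.39, domestic pension funds' purchases of foreign equities 392.45, borrowing by resident firms from foreign banks 779.91, foreign purchases of domestic corporate bonds 864.76.)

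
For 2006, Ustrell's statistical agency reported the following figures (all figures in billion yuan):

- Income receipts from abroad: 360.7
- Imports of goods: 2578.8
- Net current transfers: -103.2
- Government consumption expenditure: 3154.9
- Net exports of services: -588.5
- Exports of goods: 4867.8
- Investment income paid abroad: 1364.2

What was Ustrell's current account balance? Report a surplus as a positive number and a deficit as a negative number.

Goods balance = 4867.8 - 2578.8 = 2289.0
Services balance = -588.5
Trade balance (goods + services) = 2289.0 + (-588.5) = 1700.5
Net primary income = 360.7 - 1364.2 = -1003.5
Net secondary income = -103.2
Current account = 1700.5 + (-1003.5) + (-103.2) = 593.8

593.8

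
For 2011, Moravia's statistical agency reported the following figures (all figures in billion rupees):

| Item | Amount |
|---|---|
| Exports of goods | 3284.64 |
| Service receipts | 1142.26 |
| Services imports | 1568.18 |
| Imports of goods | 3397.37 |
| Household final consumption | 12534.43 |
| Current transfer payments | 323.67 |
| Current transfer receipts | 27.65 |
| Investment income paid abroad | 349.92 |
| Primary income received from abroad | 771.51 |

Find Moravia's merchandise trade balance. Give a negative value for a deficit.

-112.73

Goods balance = 3284.64 - 3397.37 = -112.73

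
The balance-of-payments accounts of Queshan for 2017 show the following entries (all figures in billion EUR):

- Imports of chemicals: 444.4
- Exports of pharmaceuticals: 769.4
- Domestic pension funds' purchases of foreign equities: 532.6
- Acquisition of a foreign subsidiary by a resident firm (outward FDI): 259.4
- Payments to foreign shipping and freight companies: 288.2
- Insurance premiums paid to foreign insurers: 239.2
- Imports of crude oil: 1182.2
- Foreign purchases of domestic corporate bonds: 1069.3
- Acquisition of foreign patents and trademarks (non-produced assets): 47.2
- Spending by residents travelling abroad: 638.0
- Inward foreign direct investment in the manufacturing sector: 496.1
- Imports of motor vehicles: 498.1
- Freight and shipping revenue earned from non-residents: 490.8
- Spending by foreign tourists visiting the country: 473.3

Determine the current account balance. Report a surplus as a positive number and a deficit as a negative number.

Goods: -498.1 + 769.4 - 1182.2 - 444.4 = -1355.3
Services: -638.0 + 473.3 - 239.2 - 288.2 + 490.8 = -201.3
Current account = (-1355.3) + (-201.3) = -1556.6
(Excluded from the current account — financial account: domestic pension funds' purchases of foreign equities 532.6, acquisition of a foreign subsidiary by a resident firm (outward FDI) 259.4, foreign purchases of domestic corporate bonds 1069.3, inward foreign direct investment in the manufacturing sector 496.1; capital account: acquisition of foreign patents and trademarks (non-produced assets) 47.2.)

-1556.6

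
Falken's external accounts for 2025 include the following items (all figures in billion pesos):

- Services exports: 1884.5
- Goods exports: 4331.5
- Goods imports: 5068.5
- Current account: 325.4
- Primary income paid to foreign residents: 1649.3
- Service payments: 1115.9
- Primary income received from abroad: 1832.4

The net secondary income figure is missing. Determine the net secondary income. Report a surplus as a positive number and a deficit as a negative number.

110.7

Current account = goods balance + services balance + net primary income + net secondary income
Sum of the known components = 214.7
Net secondary income = CA - (known components) = 325.4 - 214.7 = 110.7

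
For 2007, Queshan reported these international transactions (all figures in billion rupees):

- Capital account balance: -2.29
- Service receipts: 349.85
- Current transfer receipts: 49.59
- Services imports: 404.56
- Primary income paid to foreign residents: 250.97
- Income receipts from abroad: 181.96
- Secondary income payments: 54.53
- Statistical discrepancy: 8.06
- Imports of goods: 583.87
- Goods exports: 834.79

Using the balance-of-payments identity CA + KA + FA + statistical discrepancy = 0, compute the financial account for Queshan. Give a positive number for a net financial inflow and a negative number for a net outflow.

-128.03

Goods balance = 834.79 - 583.87 = 250.92
Services balance = 349.85 - 404.56 = -54.71
Trade balance (goods + services) = 250.92 + (-54.71) = 196.21
Net primary income = 181.96 - 250.97 = -69.01
Net secondary income = 49.59 - 54.53 = -4.94
Current account = 196.21 + (-69.01) + (-4.94) = 122.26
Financial account = -(122.26 + (-2.29) + 8.06) = -128.03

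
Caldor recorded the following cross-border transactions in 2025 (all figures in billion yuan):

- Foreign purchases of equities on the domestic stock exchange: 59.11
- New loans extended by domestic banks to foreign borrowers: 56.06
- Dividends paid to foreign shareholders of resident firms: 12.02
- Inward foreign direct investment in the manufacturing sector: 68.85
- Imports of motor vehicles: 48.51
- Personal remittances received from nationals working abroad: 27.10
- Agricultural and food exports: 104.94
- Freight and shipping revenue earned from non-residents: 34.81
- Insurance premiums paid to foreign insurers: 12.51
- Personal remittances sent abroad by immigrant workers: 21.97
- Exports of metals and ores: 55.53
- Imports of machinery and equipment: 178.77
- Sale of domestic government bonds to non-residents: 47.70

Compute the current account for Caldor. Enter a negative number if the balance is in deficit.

Goods: -178.77 + 104.94 + 55.53 - 48.51 = -66.81
Services: -12.51 + 34.81 = 22.30
Primary income: -12.02
Secondary income: -21.97 + 27.10 = 5.13
Current account = (-66.81) + 22.30 + (-12.02) + 5.13 = -51.40
(Excluded from the current account — financial account: foreign purchases of equities on the domestic stock exchange 59.11, new loans extended by domestic banks to foreign borrowers 56.06, inward foreign direct investment in the manufacturing sector 68.85, sale of domestic government bonds to non-residents 47.70.)

-51.40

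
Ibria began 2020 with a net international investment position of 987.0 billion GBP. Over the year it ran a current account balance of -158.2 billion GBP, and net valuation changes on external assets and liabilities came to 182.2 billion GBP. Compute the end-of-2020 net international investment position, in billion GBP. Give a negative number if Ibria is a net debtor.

1011.0

Change in NIIP = current account + net valuation change = -158.2 + 182.2 = 24.0
End-of-year NIIP = 987.0 + 24.0 = 1011.0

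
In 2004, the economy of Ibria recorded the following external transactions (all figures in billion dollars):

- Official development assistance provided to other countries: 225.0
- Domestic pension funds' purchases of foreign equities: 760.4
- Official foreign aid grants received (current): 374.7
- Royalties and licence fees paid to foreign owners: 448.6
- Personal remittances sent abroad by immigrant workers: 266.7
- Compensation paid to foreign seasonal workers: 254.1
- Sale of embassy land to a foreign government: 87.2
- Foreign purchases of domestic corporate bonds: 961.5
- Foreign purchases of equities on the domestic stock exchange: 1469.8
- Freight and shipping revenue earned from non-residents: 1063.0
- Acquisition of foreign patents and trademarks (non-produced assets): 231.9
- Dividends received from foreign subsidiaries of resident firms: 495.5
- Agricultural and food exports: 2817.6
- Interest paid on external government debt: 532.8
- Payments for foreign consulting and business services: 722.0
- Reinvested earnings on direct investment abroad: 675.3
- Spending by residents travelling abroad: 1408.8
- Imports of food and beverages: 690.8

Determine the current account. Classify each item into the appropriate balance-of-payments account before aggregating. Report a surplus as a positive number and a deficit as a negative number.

Goods: 2817.6 - 690.8 = 2126.8
Services: -722.0 - 448.6 - 1408.8 + 1063.0 = -1516.4
Primary income: -532.8 - 254.1 + 675.3 + 495.5 = 383.9
Secondary income: -266.7 - 225.0 + 374.7 = -117.0
Current account = 2126.8 + (-1516.4) + 383.9 + (-117.0) = 877.3
(Excluded from the current account — financial account: domestic pension funds' purchases of foreign equities 760.4, foreign purchases of domestic corporate bonds 961.5, foreign purchases of equities on the domestic stock exchange 1469.8; capital account: sale of embassy land to a foreign government 87.2, acquisition of foreign patents and trademarks (non-produced assets) 231.9.)

877.3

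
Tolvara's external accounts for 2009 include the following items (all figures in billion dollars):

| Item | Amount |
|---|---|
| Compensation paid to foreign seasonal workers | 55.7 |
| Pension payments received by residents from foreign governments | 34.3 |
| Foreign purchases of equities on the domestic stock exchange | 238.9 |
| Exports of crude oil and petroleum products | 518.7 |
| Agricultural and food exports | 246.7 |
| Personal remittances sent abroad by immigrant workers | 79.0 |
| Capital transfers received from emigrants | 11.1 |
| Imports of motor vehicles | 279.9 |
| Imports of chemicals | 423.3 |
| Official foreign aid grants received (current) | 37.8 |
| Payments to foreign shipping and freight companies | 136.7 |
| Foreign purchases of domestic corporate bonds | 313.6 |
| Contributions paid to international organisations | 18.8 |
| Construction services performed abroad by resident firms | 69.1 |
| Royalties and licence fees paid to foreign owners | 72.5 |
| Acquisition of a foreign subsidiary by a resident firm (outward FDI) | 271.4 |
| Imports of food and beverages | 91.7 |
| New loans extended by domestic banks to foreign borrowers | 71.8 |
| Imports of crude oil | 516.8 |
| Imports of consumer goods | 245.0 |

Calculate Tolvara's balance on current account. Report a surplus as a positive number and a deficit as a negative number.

-1012.8

Goods: 246.7 - 279.9 + 518.7 - 516.8 - 245.0 - 423.3 - 91.7 = -791.3
Services: -136.7 - 72.5 + 69.1 = -140.1
Primary income: -55.7
Secondary income: -79.0 + 34.3 + 37.8 - 18.8 = -25.7
Current account = (-791.3) + (-140.1) + (-55.7) + (-25.7) = -1012.8
(Excluded from the current account — financial account: foreign purchases of equities on the domestic stock exchange 238.9, foreign purchases of domestic corporate bonds 313.6, acquisition of a foreign subsidiary by a resident firm (outward FDI) 271.4, new loans extended by domestic banks to foreign borrowers 71.8; capital account: capital transfers received from emigrants 11.1.)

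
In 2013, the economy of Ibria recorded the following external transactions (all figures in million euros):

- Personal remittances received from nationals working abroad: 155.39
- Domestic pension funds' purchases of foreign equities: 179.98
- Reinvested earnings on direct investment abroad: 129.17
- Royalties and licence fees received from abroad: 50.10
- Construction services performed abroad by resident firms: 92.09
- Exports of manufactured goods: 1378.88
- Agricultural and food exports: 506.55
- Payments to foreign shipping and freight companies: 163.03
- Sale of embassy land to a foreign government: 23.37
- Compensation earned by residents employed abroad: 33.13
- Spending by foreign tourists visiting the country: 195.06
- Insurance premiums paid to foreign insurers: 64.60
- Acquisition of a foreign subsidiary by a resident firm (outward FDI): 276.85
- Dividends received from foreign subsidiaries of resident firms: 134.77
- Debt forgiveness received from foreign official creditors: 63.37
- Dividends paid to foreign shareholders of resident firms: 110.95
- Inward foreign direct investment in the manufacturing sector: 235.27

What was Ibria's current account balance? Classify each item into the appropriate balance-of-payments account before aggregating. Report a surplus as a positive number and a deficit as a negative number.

2336.56

Goods: 1378.88 + 506.55 = 1885.43
Services: 195.06 + 92.09 + 50.10 - 163.03 - 64.60 = 109.62
Primary income: -110.95 + 129.17 + 33.13 + 134.77 = 186.12
Secondary income: 155.39
Current account = 1885.43 + 109.62 + 186.12 + 155.39 = 2336.56
(Excluded from the current account — financial account: domestic pension funds' purchases of foreign equities 179.98, acquisition of a foreign subsidiary by a resident firm (outward FDI) 276.85, inward foreign direct investment in the manufacturing sector 235.27; capital account: sale of embassy land to a foreign government 23.37, debt forgiveness received from foreign official creditors 63.37.)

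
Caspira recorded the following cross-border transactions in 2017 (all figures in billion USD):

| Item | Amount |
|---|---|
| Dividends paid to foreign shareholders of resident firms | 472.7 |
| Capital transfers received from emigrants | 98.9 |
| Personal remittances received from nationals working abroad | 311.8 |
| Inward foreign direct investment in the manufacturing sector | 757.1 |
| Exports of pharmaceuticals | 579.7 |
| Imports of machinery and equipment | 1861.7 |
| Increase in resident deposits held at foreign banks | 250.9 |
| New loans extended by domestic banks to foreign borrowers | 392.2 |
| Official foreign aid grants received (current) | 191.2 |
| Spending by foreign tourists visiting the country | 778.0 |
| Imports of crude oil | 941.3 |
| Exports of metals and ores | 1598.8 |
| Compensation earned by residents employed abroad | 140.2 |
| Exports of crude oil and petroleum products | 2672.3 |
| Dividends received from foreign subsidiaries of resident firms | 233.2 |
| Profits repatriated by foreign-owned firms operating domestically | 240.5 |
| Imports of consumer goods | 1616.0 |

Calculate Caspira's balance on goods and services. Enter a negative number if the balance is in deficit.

Goods: 579.7 + 2672.3 + 1598.8 - 1861.7 - 1616.0 - 941.3 = 431.8
Services: 778.0
Trade balance = 431.8 + 778.0 = 1209.8
(Excluded from the trade balance — primary income: dividends paid to foreign shareholders of resident firms 472.7, compensation earned by residents employed abroad 140.2, dividends received from foreign subsidiaries of resident firms 233.2, profits repatriated by foreign-owned firms operating domestically 240.5; capital account: capital transfers received from emigrants 98.9; secondary income: personal remittances received from nationals working abroad 311.8, official foreign aid grants received (current) 191.2; financial account: inward foreign direct investment in the manufacturing sector 757.1, increase in resident deposits held at foreign banks 250.9, new loans extended by domestic banks to foreign borrowers 392.2.)

1209.8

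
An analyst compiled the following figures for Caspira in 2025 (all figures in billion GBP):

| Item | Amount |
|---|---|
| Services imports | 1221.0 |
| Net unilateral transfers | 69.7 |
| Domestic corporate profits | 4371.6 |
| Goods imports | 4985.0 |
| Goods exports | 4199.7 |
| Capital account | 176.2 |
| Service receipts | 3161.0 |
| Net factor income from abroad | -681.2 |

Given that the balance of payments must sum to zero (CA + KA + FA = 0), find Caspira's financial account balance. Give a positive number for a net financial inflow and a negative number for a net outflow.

-719.4

Goods balance = 4199.7 - 4985.0 = -785.3
Services balance = 3161.0 - 1221.0 = 1940.0
Trade balance (goods + services) = -785.3 + 1940.0 = 1154.7
Net primary income = -681.2
Net secondary income = 69.7
Current account = 1154.7 + (-681.2) + 69.7 = 543.2
Financial account = -(543.2 + 176.2) = -719.4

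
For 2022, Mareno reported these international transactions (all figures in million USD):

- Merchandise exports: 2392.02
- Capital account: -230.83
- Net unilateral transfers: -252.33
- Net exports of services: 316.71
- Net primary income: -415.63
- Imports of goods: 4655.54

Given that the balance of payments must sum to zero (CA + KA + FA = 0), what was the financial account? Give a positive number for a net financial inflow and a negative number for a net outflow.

2845.60

Goods balance = 2392.02 - 4655.54 = -2263.52
Services balance = 316.71
Trade balance (goods + services) = -2263.52 + 316.71 = -1946.81
Net primary income = -415.63
Net secondary income = -252.33
Current account = -1946.81 + (-415.63) + (-252.33) = -2614.77
Financial account = -(-2614.77 + (-230.83)) = 2845.60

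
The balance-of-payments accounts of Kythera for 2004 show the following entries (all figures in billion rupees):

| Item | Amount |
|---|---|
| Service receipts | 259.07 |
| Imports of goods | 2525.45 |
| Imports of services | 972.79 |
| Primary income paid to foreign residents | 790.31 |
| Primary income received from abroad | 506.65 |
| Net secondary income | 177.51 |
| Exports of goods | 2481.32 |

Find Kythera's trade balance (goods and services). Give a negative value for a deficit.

-757.85

Goods balance = 2481.32 - 2525.45 = -44.13
Services balance = 259.07 - 972.79 = -713.72
Trade balance (goods + services) = -44.13 + (-713.72) = -757.85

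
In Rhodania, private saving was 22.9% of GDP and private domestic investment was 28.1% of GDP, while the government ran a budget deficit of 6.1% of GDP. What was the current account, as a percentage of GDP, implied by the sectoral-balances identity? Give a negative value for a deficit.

-11.3

By the sectoral-balances identity, CA = (S_private - I) + (T - G).
Private balance = 22.9 - 28.1 = -5.2
Government balance (T - G) = -6.1
CA = -5.2 + (-6.1) = -11.3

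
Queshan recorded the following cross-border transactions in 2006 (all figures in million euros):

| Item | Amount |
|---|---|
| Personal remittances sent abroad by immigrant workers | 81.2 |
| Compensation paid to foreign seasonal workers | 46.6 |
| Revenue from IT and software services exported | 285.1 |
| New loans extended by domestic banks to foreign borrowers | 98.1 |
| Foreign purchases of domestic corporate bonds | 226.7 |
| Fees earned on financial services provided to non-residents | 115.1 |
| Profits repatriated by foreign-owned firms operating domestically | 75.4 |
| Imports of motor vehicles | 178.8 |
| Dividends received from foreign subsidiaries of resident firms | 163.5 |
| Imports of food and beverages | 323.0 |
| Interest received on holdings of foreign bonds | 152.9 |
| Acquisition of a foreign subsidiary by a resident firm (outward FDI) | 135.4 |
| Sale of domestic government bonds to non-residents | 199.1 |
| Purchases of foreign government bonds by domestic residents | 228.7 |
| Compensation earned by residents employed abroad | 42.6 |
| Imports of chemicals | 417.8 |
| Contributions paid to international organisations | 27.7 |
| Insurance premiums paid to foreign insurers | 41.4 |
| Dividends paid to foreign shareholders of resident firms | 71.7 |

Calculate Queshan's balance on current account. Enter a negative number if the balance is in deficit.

-504.4

Goods: -178.8 - 417.8 - 323.0 = -919.6
Services: 115.1 - 41.4 + 285.1 = 358.8
Primary income: 163.5 - 46.6 - 75.4 - 71.7 + 42.6 + 152.9 = 165.3
Secondary income: -27.7 - 81.2 = -108.9
Current account = (-919.6) + 358.8 + 165.3 + (-108.9) = -504.4
(Excluded from the current account — financial account: new loans extended by domestic banks to foreign borrowers 98.1, foreign purchases of domestic corporate bonds 226.7, acquisition of a foreign subsidiary by a resident firm (outward FDI) 135.4, sale of domestic government bonds to non-residents 199.1, purchases of foreign government bonds by domestic residents 228.7.)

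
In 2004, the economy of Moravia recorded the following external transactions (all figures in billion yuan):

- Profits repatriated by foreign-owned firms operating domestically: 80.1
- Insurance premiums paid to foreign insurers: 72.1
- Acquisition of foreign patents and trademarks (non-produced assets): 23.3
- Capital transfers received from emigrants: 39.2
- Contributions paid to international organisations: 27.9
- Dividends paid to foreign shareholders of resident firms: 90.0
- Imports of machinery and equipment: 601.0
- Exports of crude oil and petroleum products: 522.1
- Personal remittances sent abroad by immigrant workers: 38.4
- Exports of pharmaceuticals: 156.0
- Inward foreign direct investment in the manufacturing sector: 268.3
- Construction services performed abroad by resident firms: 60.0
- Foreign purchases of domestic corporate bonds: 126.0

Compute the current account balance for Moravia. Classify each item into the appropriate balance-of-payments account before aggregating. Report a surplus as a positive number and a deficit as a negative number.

-171.4

Goods: 522.1 + 156.0 - 601.0 = 77.1
Services: -72.1 + 60.0 = -12.1
Primary income: -80.1 - 90.0 = -170.1
Secondary income: -38.4 - 27.9 = -66.3
Current account = 77.1 + (-12.1) + (-170.1) + (-66.3) = -171.4
(Excluded from the current account — capital account: acquisition of foreign patents and trademarks (non-produced assets) 23.3, capital transfers received from emigrants 39.2; financial account: inward foreign direct investment in the manufacturing sector 268.3, foreign purchases of domestic corporate bonds 126.0.)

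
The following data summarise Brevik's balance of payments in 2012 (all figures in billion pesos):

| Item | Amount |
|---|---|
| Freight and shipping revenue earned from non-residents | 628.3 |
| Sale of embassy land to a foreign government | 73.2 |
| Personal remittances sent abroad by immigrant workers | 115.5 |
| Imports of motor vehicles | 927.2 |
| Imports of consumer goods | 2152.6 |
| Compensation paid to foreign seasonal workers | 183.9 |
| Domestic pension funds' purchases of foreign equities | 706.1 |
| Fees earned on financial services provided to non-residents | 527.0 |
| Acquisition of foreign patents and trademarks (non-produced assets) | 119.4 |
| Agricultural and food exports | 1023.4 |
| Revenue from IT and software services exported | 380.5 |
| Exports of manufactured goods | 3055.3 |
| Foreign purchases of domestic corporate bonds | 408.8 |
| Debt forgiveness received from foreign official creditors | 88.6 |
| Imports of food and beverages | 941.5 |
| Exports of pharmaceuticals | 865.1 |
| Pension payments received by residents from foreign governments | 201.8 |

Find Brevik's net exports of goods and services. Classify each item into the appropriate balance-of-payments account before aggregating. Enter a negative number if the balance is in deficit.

Goods: 865.1 + 1023.4 - 2152.6 - 927.2 + 3055.3 - 941.5 = 922.5
Services: 628.3 + 380.5 + 527.0 = 1535.8
Trade balance = 922.5 + 1535.8 = 2458.3
(Excluded from the trade balance — capital account: sale of embassy land to a foreign government 73.2, acquisition of foreign patents and trademarks (non-produced assets) 119.4, debt forgiveness received from foreign official creditors 88.6; secondary income: personal remittances sent abroad by immigrant workers 115.5, pension payments received by residents from foreign governments 201.8; primary income: compensation paid to foreign seasonal workers 183.9; financial account: domestic pension funds' purchases of foreign equities 706.1, foreign purchases of domestic corporate bonds 408.8.)

2458.3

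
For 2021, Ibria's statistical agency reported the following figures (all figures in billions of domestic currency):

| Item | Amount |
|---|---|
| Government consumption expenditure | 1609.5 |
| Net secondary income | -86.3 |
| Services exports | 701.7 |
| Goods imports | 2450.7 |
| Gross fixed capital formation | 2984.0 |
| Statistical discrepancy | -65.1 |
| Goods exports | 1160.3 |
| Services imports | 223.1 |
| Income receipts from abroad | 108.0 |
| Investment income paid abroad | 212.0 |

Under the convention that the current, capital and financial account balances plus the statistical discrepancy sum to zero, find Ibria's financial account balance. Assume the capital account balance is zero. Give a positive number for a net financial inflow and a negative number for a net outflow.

1067.2

Goods balance = 1160.3 - 2450.7 = -1290.4
Services balance = 701.7 - 223.1 = 478.6
Trade balance (goods + services) = -1290.4 + 478.6 = -811.8
Net primary income = 108.0 - 212.0 = -104.0
Net secondary income = -86.3
Current account = -811.8 + (-104.0) + (-86.3) = -1002.1
Financial account = -(-1002.1 + (-65.1)) = 1067.2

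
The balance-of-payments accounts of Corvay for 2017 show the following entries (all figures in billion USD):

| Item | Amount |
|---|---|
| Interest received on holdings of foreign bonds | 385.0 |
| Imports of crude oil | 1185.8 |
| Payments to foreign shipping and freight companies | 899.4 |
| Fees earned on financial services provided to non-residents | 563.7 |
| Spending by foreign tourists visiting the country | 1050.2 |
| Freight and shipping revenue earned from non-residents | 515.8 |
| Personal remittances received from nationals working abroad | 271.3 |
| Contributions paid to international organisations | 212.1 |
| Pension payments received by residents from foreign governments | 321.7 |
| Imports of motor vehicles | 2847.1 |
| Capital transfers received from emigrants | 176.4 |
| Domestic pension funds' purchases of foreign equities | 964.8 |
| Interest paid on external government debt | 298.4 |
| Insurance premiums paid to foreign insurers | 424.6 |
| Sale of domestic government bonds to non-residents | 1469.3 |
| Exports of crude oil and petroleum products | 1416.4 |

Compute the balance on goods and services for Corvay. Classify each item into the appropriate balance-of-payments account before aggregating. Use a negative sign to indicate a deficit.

Goods: -1185.8 + 1416.4 - 2847.1 = -2616.5
Services: 1050.2 - 424.6 + 563.7 - 899.4 + 515.8 = 805.7
Trade balance = -2616.5 + 805.7 = -1810.8
(Excluded from the trade balance — primary income: interest received on holdings of foreign bonds 385.0, interest paid on external government debt 298.4; secondary income: personal remittances received from nationals working abroad 271.3, contributions paid to international organisations 212.1, pension payments received by residents from foreign governments 321.7; capital account: capital transfers received from emigrants 176.4; financial account: domestic pension funds' purchases of foreign equities 964.8, sale of domestic government bonds to non-residents 1469.3.)

-1810.8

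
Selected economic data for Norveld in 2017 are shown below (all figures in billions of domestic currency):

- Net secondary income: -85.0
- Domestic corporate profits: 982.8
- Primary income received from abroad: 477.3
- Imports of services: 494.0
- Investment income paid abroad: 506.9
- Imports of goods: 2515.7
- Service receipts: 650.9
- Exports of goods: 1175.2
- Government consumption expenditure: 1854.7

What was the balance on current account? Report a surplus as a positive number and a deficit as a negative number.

Goods balance = 1175.2 - 2515.7 = -1340.5
Services balance = 650.9 - 494.0 = 156.9
Trade balance (goods + services) = -1340.5 + 156.9 = -1183.6
Net primary income = 477.3 - 506.9 = -29.6
Net secondary income = -85.0
Current account = -1183.6 + (-29.6) + (-85.0) = -1298.2

-1298.2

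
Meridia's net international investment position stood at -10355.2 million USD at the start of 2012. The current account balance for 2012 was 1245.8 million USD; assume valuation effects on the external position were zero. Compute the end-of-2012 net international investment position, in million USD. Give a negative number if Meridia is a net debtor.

With no valuation effects, change in NIIP = current account = 1245.8
End-of-year NIIP = -10355.2 + 1245.8 = -9109.4

-9109.4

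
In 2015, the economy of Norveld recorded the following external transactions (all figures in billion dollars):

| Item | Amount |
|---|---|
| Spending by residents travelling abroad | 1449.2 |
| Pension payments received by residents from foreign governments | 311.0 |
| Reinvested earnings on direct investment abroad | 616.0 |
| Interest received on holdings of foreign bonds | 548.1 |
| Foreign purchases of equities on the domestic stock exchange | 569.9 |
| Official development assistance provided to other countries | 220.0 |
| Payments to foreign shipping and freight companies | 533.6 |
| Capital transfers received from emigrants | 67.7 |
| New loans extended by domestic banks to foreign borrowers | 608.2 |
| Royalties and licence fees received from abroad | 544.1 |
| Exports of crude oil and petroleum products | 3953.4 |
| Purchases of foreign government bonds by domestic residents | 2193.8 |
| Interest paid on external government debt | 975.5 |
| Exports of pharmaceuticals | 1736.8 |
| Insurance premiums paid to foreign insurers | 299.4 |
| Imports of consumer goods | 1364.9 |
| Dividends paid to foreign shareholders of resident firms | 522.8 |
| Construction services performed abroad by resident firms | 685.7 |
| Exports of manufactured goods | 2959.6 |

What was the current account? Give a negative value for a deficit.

5989.3

Goods: -1364.9 + 3953.4 + 1736.8 + 2959.6 = 7284.9
Services: 544.1 - 533.6 - 1449.2 - 299.4 + 685.7 = -1052.4
Primary income: -522.8 + 548.1 + 616.0 - 975.5 = -334.2
Secondary income: 311.0 - 220.0 = 91.0
Current account = 7284.9 + (-1052.4) + (-334.2) + 91.0 = 5989.3
(Excluded from the current account — financial account: foreign purchases of equities on the domestic stock exchange 569.9, new loans extended by domestic banks to foreign borrowers 608.2, purchases of foreign government bonds by domestic residents 2193.8; capital account: capital transfers received from emigrants 67.7.)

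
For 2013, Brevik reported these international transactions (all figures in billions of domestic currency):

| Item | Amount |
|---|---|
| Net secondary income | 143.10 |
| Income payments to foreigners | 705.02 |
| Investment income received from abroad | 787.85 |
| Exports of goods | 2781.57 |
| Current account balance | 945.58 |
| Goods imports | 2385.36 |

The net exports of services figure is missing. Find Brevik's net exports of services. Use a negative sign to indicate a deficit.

Current account = goods balance + services balance + net primary income + net secondary income
Sum of the known components = 622.14
Net exports of services = CA - (known components) = 945.58 - 622.14 = 323.44

323.44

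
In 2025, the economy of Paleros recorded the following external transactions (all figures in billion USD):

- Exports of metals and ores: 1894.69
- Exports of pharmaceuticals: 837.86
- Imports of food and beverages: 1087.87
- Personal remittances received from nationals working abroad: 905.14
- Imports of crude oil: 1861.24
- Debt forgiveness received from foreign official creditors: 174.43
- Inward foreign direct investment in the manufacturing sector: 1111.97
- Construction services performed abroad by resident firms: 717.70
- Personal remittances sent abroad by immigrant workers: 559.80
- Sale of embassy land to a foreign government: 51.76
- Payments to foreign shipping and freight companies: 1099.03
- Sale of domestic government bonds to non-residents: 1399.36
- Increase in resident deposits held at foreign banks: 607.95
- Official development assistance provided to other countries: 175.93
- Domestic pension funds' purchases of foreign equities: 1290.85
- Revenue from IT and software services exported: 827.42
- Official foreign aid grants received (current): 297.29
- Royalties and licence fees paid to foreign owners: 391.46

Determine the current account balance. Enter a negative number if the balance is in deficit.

304.77

Goods: 1894.69 + 837.86 - 1861.24 - 1087.87 = -216.56
Services: -391.46 + 827.42 + 717.70 - 1099.03 = 54.63
Secondary income: -559.80 + 297.29 + 905.14 - 175.93 = 466.70
Current account = (-216.56) + 54.63 + 466.70 = 304.77
(Excluded from the current account — capital account: debt forgiveness received from foreign official creditors 174.43, sale of embassy land to a foreign government 51.76; financial account: inward foreign direct investment in the manufacturing sector 1111.97, sale of domestic government bonds to non-residents 1399.36, increase in resident deposits held at foreign banks 607.95, domestic pension funds' purchases of foreign equities 1290.85.)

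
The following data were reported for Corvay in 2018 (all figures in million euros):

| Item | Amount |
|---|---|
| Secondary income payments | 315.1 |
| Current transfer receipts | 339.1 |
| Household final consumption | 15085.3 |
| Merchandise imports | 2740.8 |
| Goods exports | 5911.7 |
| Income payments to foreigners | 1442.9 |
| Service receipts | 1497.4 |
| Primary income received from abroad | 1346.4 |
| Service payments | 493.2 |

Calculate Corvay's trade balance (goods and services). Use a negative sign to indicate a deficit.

4175.1

Goods balance = 5911.7 - 2740.8 = 3170.9
Services balance = 1497.4 - 493.2 = 1004.2
Trade balance (goods + services) = 3170.9 + 1004.2 = 4175.1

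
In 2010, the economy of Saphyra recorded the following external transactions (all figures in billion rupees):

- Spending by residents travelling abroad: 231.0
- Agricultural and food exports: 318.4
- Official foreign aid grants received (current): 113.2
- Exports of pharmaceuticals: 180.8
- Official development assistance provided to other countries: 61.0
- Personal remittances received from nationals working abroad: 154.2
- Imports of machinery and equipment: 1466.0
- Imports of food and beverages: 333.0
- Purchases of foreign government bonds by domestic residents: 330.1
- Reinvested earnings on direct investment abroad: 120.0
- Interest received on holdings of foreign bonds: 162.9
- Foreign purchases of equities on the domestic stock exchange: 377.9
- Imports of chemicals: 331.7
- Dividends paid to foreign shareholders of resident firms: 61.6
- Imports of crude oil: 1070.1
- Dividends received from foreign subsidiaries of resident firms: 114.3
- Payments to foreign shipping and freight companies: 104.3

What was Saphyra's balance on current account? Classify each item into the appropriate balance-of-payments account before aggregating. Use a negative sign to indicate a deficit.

-2494.9

Goods: -333.0 - 1070.1 - 331.7 - 1466.0 + 318.4 + 180.8 = -2701.6
Services: -231.0 - 104.3 = -335.3
Primary income: 114.3 + 120.0 + 162.9 - 61.6 = 335.6
Secondary income: -61.0 + 113.2 + 154.2 = 206.4
Current account = (-2701.6) + (-335.3) + 335.6 + 206.4 = -2494.9
(Excluded from the current account — financial account: purchases of foreign government bonds by domestic residents 330.1, foreign purchases of equities on the domestic stock exchange 377.9.)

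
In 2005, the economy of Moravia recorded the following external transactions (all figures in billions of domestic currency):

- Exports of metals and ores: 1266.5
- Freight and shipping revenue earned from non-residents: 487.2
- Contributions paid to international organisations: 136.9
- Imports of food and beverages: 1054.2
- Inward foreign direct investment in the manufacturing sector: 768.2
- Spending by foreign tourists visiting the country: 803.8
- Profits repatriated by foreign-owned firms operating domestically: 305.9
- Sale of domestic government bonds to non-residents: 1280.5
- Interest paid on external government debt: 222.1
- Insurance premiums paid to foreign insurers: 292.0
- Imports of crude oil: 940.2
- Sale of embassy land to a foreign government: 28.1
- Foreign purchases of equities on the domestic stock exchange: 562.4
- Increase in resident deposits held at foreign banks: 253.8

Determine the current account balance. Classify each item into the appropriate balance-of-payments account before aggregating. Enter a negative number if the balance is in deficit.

-393.8

Goods: 1266.5 - 940.2 - 1054.2 = -727.9
Services: -292.0 + 803.8 + 487.2 = 999.0
Primary income: -222.1 - 305.9 = -528.0
Secondary income: -136.9
Current account = (-727.9) + 999.0 + (-528.0) + (-136.9) = -393.8
(Excluded from the current account — financial account: inward foreign direct investment in the manufacturing sector 768.2, sale of domestic government bonds to non-residents 1280.5, foreign purchases of equities on the domestic stock exchange 562.4, increase in resident deposits held at foreign banks 253.8; capital account: sale of embassy land to a foreign government 28.1.)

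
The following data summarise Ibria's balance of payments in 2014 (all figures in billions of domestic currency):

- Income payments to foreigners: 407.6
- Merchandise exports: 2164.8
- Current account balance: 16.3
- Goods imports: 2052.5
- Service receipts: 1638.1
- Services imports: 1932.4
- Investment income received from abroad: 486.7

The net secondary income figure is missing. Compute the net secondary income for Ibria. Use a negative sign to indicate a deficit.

119.2

Current account = goods balance + services balance + net primary income + net secondary income
Sum of the known components = -102.9
Net secondary income = CA - (known components) = 16.3 - (-102.9) = 119.2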